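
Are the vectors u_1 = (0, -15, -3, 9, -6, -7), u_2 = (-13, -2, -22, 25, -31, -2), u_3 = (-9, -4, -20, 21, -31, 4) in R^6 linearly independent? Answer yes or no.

yes

Form the matrix with these vectors as rows and row reduce.
Swap R1 ↔ R2
R3 ← R3 − (9/13)·R1: [0, -34/13, -62/13, 48/13, -124/13, 70/13]
R3 ← R3 − (34/195)·R2: [0, 0, -276/65, 138/65, -552/65, 1288/195]
3 nonzero rows, so the 3 vectors span a space of dimension 3.
Since 3 = 3, the vectors are linearly independent.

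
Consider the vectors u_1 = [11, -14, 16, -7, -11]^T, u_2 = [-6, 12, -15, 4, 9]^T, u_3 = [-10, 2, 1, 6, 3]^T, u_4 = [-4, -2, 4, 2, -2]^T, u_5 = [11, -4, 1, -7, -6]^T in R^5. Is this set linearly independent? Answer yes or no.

no

Form the matrix with these vectors as rows and row reduce.
R2 ← R2 + (6/11)·R1: [0, 48/11, -69/11, 2/11, 3]
R3 ← R3 + (10/11)·R1: [0, -118/11, 171/11, -4/11, -7]
R4 ← R4 + (4/11)·R1: [0, -78/11, 108/11, -6/11, -6]
R5 ← R5 − R1: [0, 10, -15, 0, 5]
R3 ← R3 + (59/24)·R2: [0, 0, 1/8, 1/12, 3/8]
R4 ← R4 + (13/8)·R2: [0, 0, -3/8, -1/4, -9/8]
R5 ← R5 − (55/24)·R2: [0, 0, -5/8, -5/12, -15/8]
R4 ← R4 + (3)·R3: [0, 0, 0, 0, 0]
R5 ← R5 + (5)·R3: [0, 0, 0, 0, 0]
3 nonzero rows, so the 5 vectors span a space of dimension 3.
Since 3 < 5, the vectors are linearly dependent.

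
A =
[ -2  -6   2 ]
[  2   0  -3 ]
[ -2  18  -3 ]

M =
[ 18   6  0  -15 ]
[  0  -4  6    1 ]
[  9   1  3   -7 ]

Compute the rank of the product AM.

First compute AM:
[[-18,  14, -30,  10],
 [  9,   9,  -9,  -9],
 [-63, -87,  99,  69]]
Now row reduce the product.
R2 ← R2 + (1/2)·R1: [0, 16, -24, -4]
R3 ← R3 − (7/2)·R1: [0, -136, 204, 34]
R3 ← R3 + (17/2)·R2: [0, 0, 0, 0]
2 nonzero rows, so rank(AM) = 2.

2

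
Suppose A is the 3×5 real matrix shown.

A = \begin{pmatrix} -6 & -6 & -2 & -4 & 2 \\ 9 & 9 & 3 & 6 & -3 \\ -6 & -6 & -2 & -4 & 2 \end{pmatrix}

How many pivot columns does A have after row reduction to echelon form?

1

Row reduce to echelon form.
R2 ← R2 + (3/2)·R1: [0, 0, 0, 0, 0]
R3 ← R3 − R1: [0, 0, 0, 0, 0]
Echelon form has 1 nonzero row, so rank(A) = 1.
Each nonzero row contributes one pivot column: 1 pivot columns.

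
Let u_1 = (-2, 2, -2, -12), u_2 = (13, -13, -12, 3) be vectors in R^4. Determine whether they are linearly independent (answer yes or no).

Form the matrix with these vectors as rows and row reduce.
R2 ← R2 + (13/2)·R1: [0, 0, -25, -75]
2 nonzero rows, so the 2 vectors span a space of dimension 2.
Since 2 = 2, the vectors are linearly independent.

yes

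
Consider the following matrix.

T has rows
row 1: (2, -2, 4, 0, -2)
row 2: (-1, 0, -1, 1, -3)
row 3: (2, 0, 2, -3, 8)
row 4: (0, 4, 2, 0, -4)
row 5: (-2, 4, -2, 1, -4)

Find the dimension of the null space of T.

1

Row reduce to echelon form.
R2 ← R2 + (1/2)·R1: [0, -1, 1, 1, -4]
R3 ← R3 − R1: [0, 2, -2, -3, 10]
R5 ← R5 + R1: [0, 2, 2, 1, -6]
R3 ← R3 + (2)·R2: [0, 0, 0, -1, 2]
R4 ← R4 + (4)·R2: [0, 0, 6, 4, -20]
R5 ← R5 + (2)·R2: [0, 0, 4, 3, -14]
Swap R3 ↔ R4
R5 ← R5 − (2/3)·R3: [0, 0, 0, 1/3, -2/3]
R5 ← R5 + (1/3)·R4: [0, 0, 0, 0, 0]
4 nonzero rows, so rank(T) = 4.
T has 5 columns; by rank–nullity, nullity = 5 − 4 = 1.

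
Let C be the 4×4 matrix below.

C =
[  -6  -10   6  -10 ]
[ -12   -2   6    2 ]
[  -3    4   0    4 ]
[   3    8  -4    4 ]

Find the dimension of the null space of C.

Row reduce to echelon form.
R2 ← R2 − (2)·R1: [0, 18, -6, 22]
R3 ← R3 − (1/2)·R1: [0, 9, -3, 9]
R4 ← R4 + (1/2)·R1: [0, 3, -1, -1]
R3 ← R3 − (1/2)·R2: [0, 0, 0, -2]
R4 ← R4 − (1/6)·R2: [0, 0, 0, -14/3]
R4 ← R4 − (7/3)·R3: [0, 0, 0, 0]
3 nonzero rows, so rank(C) = 3.
C has 4 columns; by rank–nullity, nullity = 4 − 3 = 1.

1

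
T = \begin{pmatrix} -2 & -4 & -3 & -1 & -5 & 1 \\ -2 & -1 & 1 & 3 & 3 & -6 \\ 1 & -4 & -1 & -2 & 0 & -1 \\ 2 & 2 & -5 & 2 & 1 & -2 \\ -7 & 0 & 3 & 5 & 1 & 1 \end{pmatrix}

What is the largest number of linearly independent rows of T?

Row reduce to echelon form.
R2 ← R2 − R1: [0, 3, 4, 4, 8, -7]
R3 ← R3 + (1/2)·R1: [0, -6, -5/2, -5/2, -5/2, -1/2]
R4 ← R4 + R1: [0, -2, -8, 1, -4, -1]
R5 ← R5 − (7/2)·R1: [0, 14, 27/2, 17/2, 37/2, -5/2]
R3 ← R3 + (2)·R2: [0, 0, 11/2, 11/2, 27/2, -29/2]
R4 ← R4 + (2/3)·R2: [0, 0, -16/3, 11/3, 4/3, -17/3]
R5 ← R5 − (14/3)·R2: [0, 0, -31/6, -61/6, -113/6, 181/6]
R4 ← R4 + (32/33)·R3: [0, 0, 0, 9, 476/33, -217/11]
R5 ← R5 + (31/33)·R3: [0, 0, 0, -5, -203/33, 182/11]
R5 ← R5 + (5/9)·R4: [0, 0, 0, 0, 553/297, 553/99]
Echelon form has 5 nonzero rows, so rank(T) = 5.
The rank gives the maximum number of linearly independent rows: 5.

5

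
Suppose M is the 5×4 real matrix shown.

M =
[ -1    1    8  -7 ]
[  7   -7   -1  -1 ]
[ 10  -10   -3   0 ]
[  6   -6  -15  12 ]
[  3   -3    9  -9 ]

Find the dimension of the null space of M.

2

Row reduce to echelon form.
R2 ← R2 + (7)·R1: [0, 0, 55, -50]
R3 ← R3 + (10)·R1: [0, 0, 77, -70]
R4 ← R4 + (6)·R1: [0, 0, 33, -30]
R5 ← R5 + (3)·R1: [0, 0, 33, -30]
R3 ← R3 − (7/5)·R2: [0, 0, 0, 0]
R4 ← R4 − (3/5)·R2: [0, 0, 0, 0]
R5 ← R5 − (3/5)·R2: [0, 0, 0, 0]
2 nonzero rows, so rank(M) = 2.
M has 4 columns; by rank–nullity, nullity = 4 − 2 = 2.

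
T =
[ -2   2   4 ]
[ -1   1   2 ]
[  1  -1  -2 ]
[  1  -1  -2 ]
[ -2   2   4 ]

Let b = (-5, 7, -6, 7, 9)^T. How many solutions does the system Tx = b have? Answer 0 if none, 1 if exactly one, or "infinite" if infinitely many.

0

Row reduce the augmented matrix [T | b].
R2 ← R2 − (1/2)·R1: [0, 0, 0, 19/2]
R3 ← R3 + (1/2)·R1: [0, 0, 0, -17/2]
R4 ← R4 + (1/2)·R1: [0, 0, 0, 9/2]
R5 ← R5 − R1: [0, 0, 0, 14]
R3 ← R3 + (17/19)·R2: [0, 0, 0, 0]
R4 ← R4 − (9/19)·R2: [0, 0, 0, 0]
R5 ← R5 − (28/19)·R2: [0, 0, 0, 0]
The echelon form has 2 nonzero rows; the last pivot sits in the augmented column, so rank(T) = 1 but rank([T|b]) = 2.
Since the ranks differ, the system is inconsistent.
It has no solutions.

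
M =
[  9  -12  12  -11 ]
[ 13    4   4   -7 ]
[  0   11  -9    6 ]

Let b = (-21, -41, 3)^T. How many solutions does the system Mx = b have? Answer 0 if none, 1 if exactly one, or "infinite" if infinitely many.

Row reduce the augmented matrix [M | b].
R2 ← R2 − (13/9)·R1: [0, 64/3, -40/3, 80/9, -32/3]
R3 ← R3 − (33/64)·R2: [0, 0, -17/8, 17/12, 17/2]
The echelon form has 3 nonzero rows, and every pivot lies in the first 4 columns, so rank(M) = rank([M|b]) = 3.
The system is consistent.
rank = 3 < 4 unknowns, so there are infinitely many solutions.

infinite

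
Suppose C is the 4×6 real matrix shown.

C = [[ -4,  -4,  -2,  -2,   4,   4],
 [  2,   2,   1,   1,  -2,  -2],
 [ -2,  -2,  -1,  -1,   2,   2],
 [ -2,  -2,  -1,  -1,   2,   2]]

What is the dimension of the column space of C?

1

Row reduce to echelon form.
R2 ← R2 + (1/2)·R1: [0, 0, 0, 0, 0, 0]
R3 ← R3 − (1/2)·R1: [0, 0, 0, 0, 0, 0]
R4 ← R4 − (1/2)·R1: [0, 0, 0, 0, 0, 0]
Echelon form has 1 nonzero row, so rank(C) = 1.
The column space has dimension equal to the rank: 1.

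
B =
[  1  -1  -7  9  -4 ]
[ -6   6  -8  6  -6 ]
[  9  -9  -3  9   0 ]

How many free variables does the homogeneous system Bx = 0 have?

3

Row reduce to echelon form.
R2 ← R2 + (6)·R1: [0, 0, -50, 60, -30]
R3 ← R3 − (9)·R1: [0, 0, 60, -72, 36]
R3 ← R3 + (6/5)·R2: [0, 0, 0, 0, 0]
2 nonzero rows, so rank(B) = 2.
B has 5 columns; by rank–nullity, nullity = 5 − 2 = 3.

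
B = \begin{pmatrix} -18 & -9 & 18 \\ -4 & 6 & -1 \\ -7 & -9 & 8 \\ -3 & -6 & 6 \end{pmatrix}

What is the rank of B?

Row reduce to echelon form.
R2 ← R2 − (2/9)·R1: [0, 8, -5]
R3 ← R3 − (7/18)·R1: [0, -11/2, 1]
R4 ← R4 − (1/6)·R1: [0, -9/2, 3]
R3 ← R3 + (11/16)·R2: [0, 0, -39/16]
R4 ← R4 + (9/16)·R2: [0, 0, 3/16]
R4 ← R4 + (1/13)·R3: [0, 0, 0]
Echelon form has 3 nonzero rows, so rank(B) = 3.

3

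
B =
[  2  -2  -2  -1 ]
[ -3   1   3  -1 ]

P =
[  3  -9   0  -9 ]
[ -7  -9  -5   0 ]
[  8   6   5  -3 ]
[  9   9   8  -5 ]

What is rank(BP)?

2

First compute BP:
[[ -5, -21,  -8,  -7],
 [ -1,  27,   2,  23]]
Now row reduce the product.
R2 ← R2 − (1/5)·R1: [0, 156/5, 18/5, 122/5]
2 nonzero rows, so rank(BP) = 2.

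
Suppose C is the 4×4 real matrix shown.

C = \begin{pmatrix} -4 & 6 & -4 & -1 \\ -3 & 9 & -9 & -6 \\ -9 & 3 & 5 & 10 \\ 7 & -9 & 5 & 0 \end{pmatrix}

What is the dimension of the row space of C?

2

Row reduce to echelon form.
R2 ← R2 − (3/4)·R1: [0, 9/2, -6, -21/4]
R3 ← R3 − (9/4)·R1: [0, -21/2, 14, 49/4]
R4 ← R4 + (7/4)·R1: [0, 3/2, -2, -7/4]
R3 ← R3 + (7/3)·R2: [0, 0, 0, 0]
R4 ← R4 − (1/3)·R2: [0, 0, 0, 0]
Echelon form has 2 nonzero rows, so rank(C) = 2.
The row space has dimension equal to the rank: 2.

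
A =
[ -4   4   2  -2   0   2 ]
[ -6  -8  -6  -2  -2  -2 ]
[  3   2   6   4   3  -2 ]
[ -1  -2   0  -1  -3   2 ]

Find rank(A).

Row reduce to echelon form.
R2 ← R2 − (3/2)·R1: [0, -14, -9, 1, -2, -5]
R3 ← R3 + (3/4)·R1: [0, 5, 15/2, 5/2, 3, -1/2]
R4 ← R4 − (1/4)·R1: [0, -3, -1/2, -1/2, -3, 3/2]
R3 ← R3 + (5/14)·R2: [0, 0, 30/7, 20/7, 16/7, -16/7]
R4 ← R4 − (3/14)·R2: [0, 0, 10/7, -5/7, -18/7, 18/7]
R4 ← R4 − (1/3)·R3: [0, 0, 0, -5/3, -10/3, 10/3]
Echelon form has 4 nonzero rows, so rank(A) = 4.

4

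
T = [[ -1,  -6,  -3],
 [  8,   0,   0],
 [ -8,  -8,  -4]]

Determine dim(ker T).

1

Row reduce to echelon form.
R2 ← R2 + (8)·R1: [0, -48, -24]
R3 ← R3 − (8)·R1: [0, 40, 20]
R3 ← R3 + (5/6)·R2: [0, 0, 0]
2 nonzero rows, so rank(T) = 2.
T has 3 columns; by rank–nullity, nullity = 3 − 2 = 1.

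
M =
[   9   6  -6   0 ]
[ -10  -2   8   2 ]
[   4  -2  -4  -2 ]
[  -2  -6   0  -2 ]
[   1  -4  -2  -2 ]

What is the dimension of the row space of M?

Row reduce to echelon form.
R2 ← R2 + (10/9)·R1: [0, 14/3, 4/3, 2]
R3 ← R3 − (4/9)·R1: [0, -14/3, -4/3, -2]
R4 ← R4 + (2/9)·R1: [0, -14/3, -4/3, -2]
R5 ← R5 − (1/9)·R1: [0, -14/3, -4/3, -2]
R3 ← R3 + R2: [0, 0, 0, 0]
R4 ← R4 + R2: [0, 0, 0, 0]
R5 ← R5 + R2: [0, 0, 0, 0]
Echelon form has 2 nonzero rows, so rank(M) = 2.
The row space has dimension equal to the rank: 2.

2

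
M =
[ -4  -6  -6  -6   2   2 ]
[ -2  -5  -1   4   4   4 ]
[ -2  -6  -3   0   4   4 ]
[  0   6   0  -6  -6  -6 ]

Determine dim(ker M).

Row reduce to echelon form.
R2 ← R2 − (1/2)·R1: [0, -2, 2, 7, 3, 3]
R3 ← R3 − (1/2)·R1: [0, -3, 0, 3, 3, 3]
R3 ← R3 − (3/2)·R2: [0, 0, -3, -15/2, -3/2, -3/2]
R4 ← R4 + (3)·R2: [0, 0, 6, 15, 3, 3]
R4 ← R4 + (2)·R3: [0, 0, 0, 0, 0, 0]
3 nonzero rows, so rank(M) = 3.
M has 6 columns; by rank–nullity, nullity = 6 − 3 = 3.

3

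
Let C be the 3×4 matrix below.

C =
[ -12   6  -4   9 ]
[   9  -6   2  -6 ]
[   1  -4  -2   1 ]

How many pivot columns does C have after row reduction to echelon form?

2

Row reduce to echelon form.
R2 ← R2 + (3/4)·R1: [0, -3/2, -1, 3/4]
R3 ← R3 + (1/12)·R1: [0, -7/2, -7/3, 7/4]
R3 ← R3 − (7/3)·R2: [0, 0, 0, 0]
Echelon form has 2 nonzero rows, so rank(C) = 2.
Each nonzero row contributes one pivot column: 2 pivot columns.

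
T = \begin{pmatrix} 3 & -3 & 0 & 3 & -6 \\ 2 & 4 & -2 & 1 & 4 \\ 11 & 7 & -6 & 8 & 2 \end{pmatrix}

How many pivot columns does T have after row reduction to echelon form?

2

Row reduce to echelon form.
R2 ← R2 − (2/3)·R1: [0, 6, -2, -1, 8]
R3 ← R3 − (11/3)·R1: [0, 18, -6, -3, 24]
R3 ← R3 − (3)·R2: [0, 0, 0, 0, 0]
Echelon form has 2 nonzero rows, so rank(T) = 2.
Each nonzero row contributes one pivot column: 2 pivot columns.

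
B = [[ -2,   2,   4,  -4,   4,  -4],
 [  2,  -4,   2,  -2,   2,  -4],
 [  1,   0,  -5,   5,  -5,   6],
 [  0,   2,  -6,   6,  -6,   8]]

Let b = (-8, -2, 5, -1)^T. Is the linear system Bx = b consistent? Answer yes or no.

no

Row reduce the augmented matrix [B | b].
R2 ← R2 + R1: [0, -2, 6, -6, 6, -8, -10]
R3 ← R3 + (1/2)·R1: [0, 1, -3, 3, -3, 4, 1]
R3 ← R3 + (1/2)·R2: [0, 0, 0, 0, 0, 0, -4]
R4 ← R4 + R2: [0, 0, 0, 0, 0, 0, -11]
R4 ← R4 − (11/4)·R3: [0, 0, 0, 0, 0, 0, 0]
The echelon form has 3 nonzero rows; the last pivot sits in the augmented column, so rank(B) = 2 but rank([B|b]) = 3.
Since the ranks differ, the system is inconsistent.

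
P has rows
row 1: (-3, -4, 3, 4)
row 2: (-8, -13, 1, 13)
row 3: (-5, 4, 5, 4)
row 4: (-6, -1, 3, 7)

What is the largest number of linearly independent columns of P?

Row reduce to echelon form.
R2 ← R2 − (8/3)·R1: [0, -7/3, -7, 7/3]
R3 ← R3 − (5/3)·R1: [0, 32/3, 0, -8/3]
R4 ← R4 − (2)·R1: [0, 7, -3, -1]
R3 ← R3 + (32/7)·R2: [0, 0, -32, 8]
R4 ← R4 + (3)·R2: [0, 0, -24, 6]
R4 ← R4 − (3/4)·R3: [0, 0, 0, 0]
Echelon form has 3 nonzero rows, so rank(P) = 3.
The rank gives the maximum number of linearly independent columns: 3.

3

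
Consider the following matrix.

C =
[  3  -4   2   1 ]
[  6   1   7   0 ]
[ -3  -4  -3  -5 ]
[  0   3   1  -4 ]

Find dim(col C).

4

Row reduce to echelon form.
R2 ← R2 − (2)·R1: [0, 9, 3, -2]
R3 ← R3 + R1: [0, -8, -1, -4]
R3 ← R3 + (8/9)·R2: [0, 0, 5/3, -52/9]
R4 ← R4 − (1/3)·R2: [0, 0, 0, -10/3]
Echelon form has 4 nonzero rows, so rank(C) = 4.
The column space has dimension equal to the rank: 4.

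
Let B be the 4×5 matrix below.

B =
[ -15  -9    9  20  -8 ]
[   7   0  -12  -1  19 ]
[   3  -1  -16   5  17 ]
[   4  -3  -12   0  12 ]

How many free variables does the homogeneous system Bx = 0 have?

1

Row reduce to echelon form.
R2 ← R2 + (7/15)·R1: [0, -21/5, -39/5, 25/3, 229/15]
R3 ← R3 + (1/5)·R1: [0, -14/5, -71/5, 9, 77/5]
R4 ← R4 + (4/15)·R1: [0, -27/5, -48/5, 16/3, 148/15]
R3 ← R3 − (2/3)·R2: [0, 0, -9, 31/9, 47/9]
R4 ← R4 − (9/7)·R2: [0, 0, 3/7, -113/21, -205/21]
R4 ← R4 + (1/21)·R3: [0, 0, 0, -986/189, -1798/189]
4 nonzero rows, so rank(B) = 4.
B has 5 columns; by rank–nullity, nullity = 5 − 4 = 1.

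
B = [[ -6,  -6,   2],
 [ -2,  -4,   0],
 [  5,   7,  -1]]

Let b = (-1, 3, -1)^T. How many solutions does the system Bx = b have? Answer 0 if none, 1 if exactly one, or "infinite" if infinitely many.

Row reduce the augmented matrix [B | b].
R2 ← R2 − (1/3)·R1: [0, -2, -2/3, 10/3]
R3 ← R3 + (5/6)·R1: [0, 2, 2/3, -11/6]
R3 ← R3 + R2: [0, 0, 0, 3/2]
The echelon form has 3 nonzero rows; the last pivot sits in the augmented column, so rank(B) = 2 but rank([B|b]) = 3.
Since the ranks differ, the system is inconsistent.
It has no solutions.

0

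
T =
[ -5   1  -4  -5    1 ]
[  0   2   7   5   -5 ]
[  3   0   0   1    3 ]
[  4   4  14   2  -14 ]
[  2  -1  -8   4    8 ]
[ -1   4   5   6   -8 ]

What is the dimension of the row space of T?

5

Row reduce to echelon form.
R3 ← R3 + (3/5)·R1: [0, 3/5, -12/5, -2, 18/5]
R4 ← R4 + (4/5)·R1: [0, 24/5, 54/5, -2, -66/5]
R5 ← R5 + (2/5)·R1: [0, -3/5, -48/5, 2, 42/5]
R6 ← R6 − (1/5)·R1: [0, 19/5, 29/5, 7, -41/5]
R3 ← R3 − (3/10)·R2: [0, 0, -9/2, -7/2, 51/10]
R4 ← R4 − (12/5)·R2: [0, 0, -6, -14, -6/5]
R5 ← R5 + (3/10)·R2: [0, 0, -15/2, 7/2, 69/10]
R6 ← R6 − (19/10)·R2: [0, 0, -15/2, -5/2, 13/10]
R4 ← R4 − (4/3)·R3: [0, 0, 0, -28/3, -8]
R5 ← R5 − (5/3)·R3: [0, 0, 0, 28/3, -8/5]
R6 ← R6 − (5/3)·R3: [0, 0, 0, 10/3, -36/5]
R5 ← R5 + R4: [0, 0, 0, 0, -48/5]
R6 ← R6 + (5/14)·R4: [0, 0, 0, 0, -352/35]
R6 ← R6 − (22/21)·R5: [0, 0, 0, 0, 0]
Echelon form has 5 nonzero rows, so rank(T) = 5.
The row space has dimension equal to the rank: 5.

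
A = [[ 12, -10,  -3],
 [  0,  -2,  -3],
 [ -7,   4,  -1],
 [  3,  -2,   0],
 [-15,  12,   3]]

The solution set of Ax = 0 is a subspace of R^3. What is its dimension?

Row reduce to echelon form.
R3 ← R3 + (7/12)·R1: [0, -11/6, -11/4]
R4 ← R4 − (1/4)·R1: [0, 1/2, 3/4]
R5 ← R5 + (5/4)·R1: [0, -1/2, -3/4]
R3 ← R3 − (11/12)·R2: [0, 0, 0]
R4 ← R4 + (1/4)·R2: [0, 0, 0]
R5 ← R5 − (1/4)·R2: [0, 0, 0]
2 nonzero rows, so rank(A) = 2.
A has 3 columns; by rank–nullity, nullity = 3 − 2 = 1.

1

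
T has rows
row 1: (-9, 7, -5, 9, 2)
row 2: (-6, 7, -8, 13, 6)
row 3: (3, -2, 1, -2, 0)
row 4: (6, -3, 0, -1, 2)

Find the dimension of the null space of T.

Row reduce to echelon form.
R2 ← R2 − (2/3)·R1: [0, 7/3, -14/3, 7, 14/3]
R3 ← R3 + (1/3)·R1: [0, 1/3, -2/3, 1, 2/3]
R4 ← R4 + (2/3)·R1: [0, 5/3, -10/3, 5, 10/3]
R3 ← R3 − (1/7)·R2: [0, 0, 0, 0, 0]
R4 ← R4 − (5/7)·R2: [0, 0, 0, 0, 0]
2 nonzero rows, so rank(T) = 2.
T has 5 columns; by rank–nullity, nullity = 5 − 2 = 3.

3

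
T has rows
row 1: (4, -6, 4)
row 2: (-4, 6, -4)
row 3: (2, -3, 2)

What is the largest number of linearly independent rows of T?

1

Row reduce to echelon form.
R2 ← R2 + R1: [0, 0, 0]
R3 ← R3 − (1/2)·R1: [0, 0, 0]
Echelon form has 1 nonzero row, so rank(T) = 1.
The rank gives the maximum number of linearly independent rows: 1.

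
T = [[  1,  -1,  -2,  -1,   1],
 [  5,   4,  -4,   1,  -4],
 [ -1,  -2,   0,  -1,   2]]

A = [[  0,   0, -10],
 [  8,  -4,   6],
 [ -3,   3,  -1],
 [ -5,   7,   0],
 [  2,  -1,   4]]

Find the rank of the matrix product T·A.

2

First compute TA:
[[  5, -10, -10],
 [ 31, -17, -38],
 [ -7,  -1,   6]]
Now row reduce the product.
R2 ← R2 − (31/5)·R1: [0, 45, 24]
R3 ← R3 + (7/5)·R1: [0, -15, -8]
R3 ← R3 + (1/3)·R2: [0, 0, 0]
2 nonzero rows, so rank(TA) = 2.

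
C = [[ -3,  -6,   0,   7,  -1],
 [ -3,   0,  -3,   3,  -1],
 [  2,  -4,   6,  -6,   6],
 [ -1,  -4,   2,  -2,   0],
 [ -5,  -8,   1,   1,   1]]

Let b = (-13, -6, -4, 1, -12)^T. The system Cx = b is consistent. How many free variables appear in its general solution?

Row reduce the augmented matrix [C | b].
R2 ← R2 − R1: [0, 6, -3, -4, 0, 7]
R3 ← R3 + (2/3)·R1: [0, -8, 6, -4/3, 16/3, -38/3]
R4 ← R4 − (1/3)·R1: [0, -2, 2, -13/3, 1/3, 16/3]
R5 ← R5 − (5/3)·R1: [0, 2, 1, -32/3, 8/3, 29/3]
R3 ← R3 + (4/3)·R2: [0, 0, 2, -20/3, 16/3, -10/3]
R4 ← R4 + (1/3)·R2: [0, 0, 1, -17/3, 1/3, 23/3]
R5 ← R5 − (1/3)·R2: [0, 0, 2, -28/3, 8/3, 22/3]
R4 ← R4 − (1/2)·R3: [0, 0, 0, -7/3, -7/3, 28/3]
R5 ← R5 − R3: [0, 0, 0, -8/3, -8/3, 32/3]
R5 ← R5 − (8/7)·R4: [0, 0, 0, 0, 0, 0]
The echelon form has 4 nonzero rows, and every pivot lies in the first 5 columns, so rank(C) = rank([C|b]) = 4.
The system is consistent.
Free variables = (unknowns) − (rank) = 5 − 4 = 1.

1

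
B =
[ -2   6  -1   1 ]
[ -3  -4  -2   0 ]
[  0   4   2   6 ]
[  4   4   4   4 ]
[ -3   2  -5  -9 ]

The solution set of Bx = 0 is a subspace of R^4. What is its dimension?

Row reduce to echelon form.
R2 ← R2 − (3/2)·R1: [0, -13, -1/2, -3/2]
R4 ← R4 + (2)·R1: [0, 16, 2, 6]
R5 ← R5 − (3/2)·R1: [0, -7, -7/2, -21/2]
R3 ← R3 + (4/13)·R2: [0, 0, 24/13, 72/13]
R4 ← R4 + (16/13)·R2: [0, 0, 18/13, 54/13]
R5 ← R5 − (7/13)·R2: [0, 0, -42/13, -126/13]
R4 ← R4 − (3/4)·R3: [0, 0, 0, 0]
R5 ← R5 + (7/4)·R3: [0, 0, 0, 0]
3 nonzero rows, so rank(B) = 3.
B has 4 columns; by rank–nullity, nullity = 4 − 3 = 1.

1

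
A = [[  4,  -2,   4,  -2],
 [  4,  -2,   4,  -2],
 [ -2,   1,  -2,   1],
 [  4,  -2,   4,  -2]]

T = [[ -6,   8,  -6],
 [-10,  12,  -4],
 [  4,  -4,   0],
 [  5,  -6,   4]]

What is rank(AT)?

1

First compute AT:
[[  2,   4, -24],
 [  2,   4, -24],
 [ -1,  -2,  12],
 [  2,   4, -24]]
Now row reduce the product.
R2 ← R2 − R1: [0, 0, 0]
R3 ← R3 + (1/2)·R1: [0, 0, 0]
R4 ← R4 − R1: [0, 0, 0]
1 nonzero row, so rank(AT) = 1.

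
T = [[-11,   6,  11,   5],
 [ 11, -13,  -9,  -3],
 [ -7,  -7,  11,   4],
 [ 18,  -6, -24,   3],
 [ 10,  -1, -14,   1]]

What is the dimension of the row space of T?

3

Row reduce to echelon form.
R2 ← R2 + R1: [0, -7, 2, 2]
R3 ← R3 − (7/11)·R1: [0, -119/11, 4, 9/11]
R4 ← R4 + (18/11)·R1: [0, 42/11, -6, 123/11]
R5 ← R5 + (10/11)·R1: [0, 49/11, -4, 61/11]
R3 ← R3 − (17/11)·R2: [0, 0, 10/11, -25/11]
R4 ← R4 + (6/11)·R2: [0, 0, -54/11, 135/11]
R5 ← R5 + (7/11)·R2: [0, 0, -30/11, 75/11]
R4 ← R4 + (27/5)·R3: [0, 0, 0, 0]
R5 ← R5 + (3)·R3: [0, 0, 0, 0]
Echelon form has 3 nonzero rows, so rank(T) = 3.
The row space has dimension equal to the rank: 3.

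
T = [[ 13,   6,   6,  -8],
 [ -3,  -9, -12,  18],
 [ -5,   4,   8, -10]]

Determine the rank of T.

Row reduce to echelon form.
R2 ← R2 + (3/13)·R1: [0, -99/13, -138/13, 210/13]
R3 ← R3 + (5/13)·R1: [0, 82/13, 134/13, -170/13]
R3 ← R3 + (82/99)·R2: [0, 0, 50/33, 10/33]
Echelon form has 3 nonzero rows, so rank(T) = 3.

3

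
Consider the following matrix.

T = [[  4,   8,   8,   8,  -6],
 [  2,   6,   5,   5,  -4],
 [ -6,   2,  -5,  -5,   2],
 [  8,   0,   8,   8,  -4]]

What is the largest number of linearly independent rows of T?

Row reduce to echelon form.
R2 ← R2 − (1/2)·R1: [0, 2, 1, 1, -1]
R3 ← R3 + (3/2)·R1: [0, 14, 7, 7, -7]
R4 ← R4 − (2)·R1: [0, -16, -8, -8, 8]
R3 ← R3 − (7)·R2: [0, 0, 0, 0, 0]
R4 ← R4 + (8)·R2: [0, 0, 0, 0, 0]
Echelon form has 2 nonzero rows, so rank(T) = 2.
The rank gives the maximum number of linearly independent rows: 2.

2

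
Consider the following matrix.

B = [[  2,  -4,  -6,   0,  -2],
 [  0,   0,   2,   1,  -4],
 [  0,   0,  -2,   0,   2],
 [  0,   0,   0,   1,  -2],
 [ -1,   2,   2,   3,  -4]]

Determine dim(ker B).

Row reduce to echelon form.
R5 ← R5 + (1/2)·R1: [0, 0, -1, 3, -5]
R3 ← R3 + R2: [0, 0, 0, 1, -2]
R5 ← R5 + (1/2)·R2: [0, 0, 0, 7/2, -7]
R4 ← R4 − R3: [0, 0, 0, 0, 0]
R5 ← R5 − (7/2)·R3: [0, 0, 0, 0, 0]
3 nonzero rows, so rank(B) = 3.
B has 5 columns; by rank–nullity, nullity = 5 − 3 = 2.

2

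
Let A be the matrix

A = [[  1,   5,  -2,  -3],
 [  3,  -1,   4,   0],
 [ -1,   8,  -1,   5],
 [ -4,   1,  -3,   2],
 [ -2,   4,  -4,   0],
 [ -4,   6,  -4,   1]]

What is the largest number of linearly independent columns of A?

4

Row reduce to echelon form.
R2 ← R2 − (3)·R1: [0, -16, 10, 9]
R3 ← R3 + R1: [0, 13, -3, 2]
R4 ← R4 + (4)·R1: [0, 21, -11, -10]
R5 ← R5 + (2)·R1: [0, 14, -8, -6]
R6 ← R6 + (4)·R1: [0, 26, -12, -11]
R3 ← R3 + (13/16)·R2: [0, 0, 41/8, 149/16]
R4 ← R4 + (21/16)·R2: [0, 0, 17/8, 29/16]
R5 ← R5 + (7/8)·R2: [0, 0, 3/4, 15/8]
R6 ← R6 + (13/8)·R2: [0, 0, 17/4, 29/8]
R4 ← R4 − (17/41)·R3: [0, 0, 0, -84/41]
R5 ← R5 − (6/41)·R3: [0, 0, 0, 21/41]
R6 ← R6 − (34/41)·R3: [0, 0, 0, -168/41]
R5 ← R5 + (1/4)·R4: [0, 0, 0, 0]
R6 ← R6 − (2)·R4: [0, 0, 0, 0]
Echelon form has 4 nonzero rows, so rank(A) = 4.
The rank gives the maximum number of linearly independent columns: 4.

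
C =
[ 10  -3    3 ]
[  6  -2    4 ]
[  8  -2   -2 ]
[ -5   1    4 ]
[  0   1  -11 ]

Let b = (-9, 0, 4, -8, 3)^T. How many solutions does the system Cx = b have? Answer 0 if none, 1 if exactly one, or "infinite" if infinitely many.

Row reduce the augmented matrix [C | b].
R2 ← R2 − (3/5)·R1: [0, -1/5, 11/5, 27/5]
R3 ← R3 − (4/5)·R1: [0, 2/5, -22/5, 56/5]
R4 ← R4 + (1/2)·R1: [0, -1/2, 11/2, -25/2]
R3 ← R3 + (2)·R2: [0, 0, 0, 22]
R4 ← R4 − (5/2)·R2: [0, 0, 0, -26]
R5 ← R5 + (5)·R2: [0, 0, 0, 30]
R4 ← R4 + (13/11)·R3: [0, 0, 0, 0]
R5 ← R5 − (15/11)·R3: [0, 0, 0, 0]
The echelon form has 3 nonzero rows; the last pivot sits in the augmented column, so rank(C) = 2 but rank([C|b]) = 3.
Since the ranks differ, the system is inconsistent.
It has no solutions.

0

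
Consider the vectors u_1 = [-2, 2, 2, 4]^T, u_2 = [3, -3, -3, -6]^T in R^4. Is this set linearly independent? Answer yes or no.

no

Form the matrix with these vectors as rows and row reduce.
R2 ← R2 + (3/2)·R1: [0, 0, 0, 0]
1 nonzero row, so the 2 vectors span a space of dimension 1.
Since 1 < 2, the vectors are linearly dependent.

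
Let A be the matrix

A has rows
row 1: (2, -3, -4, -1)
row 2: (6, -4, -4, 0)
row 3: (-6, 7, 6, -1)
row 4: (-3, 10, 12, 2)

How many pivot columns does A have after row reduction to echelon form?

3

Row reduce to echelon form.
R2 ← R2 − (3)·R1: [0, 5, 8, 3]
R3 ← R3 + (3)·R1: [0, -2, -6, -4]
R4 ← R4 + (3/2)·R1: [0, 11/2, 6, 1/2]
R3 ← R3 + (2/5)·R2: [0, 0, -14/5, -14/5]
R4 ← R4 − (11/10)·R2: [0, 0, -14/5, -14/5]
R4 ← R4 − R3: [0, 0, 0, 0]
Echelon form has 3 nonzero rows, so rank(A) = 3.
Each nonzero row contributes one pivot column: 3 pivot columns.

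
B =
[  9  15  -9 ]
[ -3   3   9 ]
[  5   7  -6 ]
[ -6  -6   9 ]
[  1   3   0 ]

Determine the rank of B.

Row reduce to echelon form.
R2 ← R2 + (1/3)·R1: [0, 8, 6]
R3 ← R3 − (5/9)·R1: [0, -4/3, -1]
R4 ← R4 + (2/3)·R1: [0, 4, 3]
R5 ← R5 − (1/9)·R1: [0, 4/3, 1]
R3 ← R3 + (1/6)·R2: [0, 0, 0]
R4 ← R4 − (1/2)·R2: [0, 0, 0]
R5 ← R5 − (1/6)·R2: [0, 0, 0]
Echelon form has 2 nonzero rows, so rank(B) = 2.

2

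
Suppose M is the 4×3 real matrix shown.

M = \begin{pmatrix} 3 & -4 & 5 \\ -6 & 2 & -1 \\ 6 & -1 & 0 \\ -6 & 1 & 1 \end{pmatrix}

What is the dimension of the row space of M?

3

Row reduce to echelon form.
R2 ← R2 + (2)·R1: [0, -6, 9]
R3 ← R3 − (2)·R1: [0, 7, -10]
R4 ← R4 + (2)·R1: [0, -7, 11]
R3 ← R3 + (7/6)·R2: [0, 0, 1/2]
R4 ← R4 − (7/6)·R2: [0, 0, 1/2]
R4 ← R4 − R3: [0, 0, 0]
Echelon form has 3 nonzero rows, so rank(M) = 3.
The row space has dimension equal to the rank: 3.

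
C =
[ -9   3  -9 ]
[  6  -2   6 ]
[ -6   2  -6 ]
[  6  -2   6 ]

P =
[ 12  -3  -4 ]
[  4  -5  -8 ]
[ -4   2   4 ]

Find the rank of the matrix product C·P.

First compute CP:
[[-60,  -6, -24],
 [ 40,   4,  16],
 [-40,  -4, -16],
 [ 40,   4,  16]]
Now row reduce the product.
R2 ← R2 + (2/3)·R1: [0, 0, 0]
R3 ← R3 − (2/3)·R1: [0, 0, 0]
R4 ← R4 + (2/3)·R1: [0, 0, 0]
1 nonzero row, so rank(CP) = 1.

1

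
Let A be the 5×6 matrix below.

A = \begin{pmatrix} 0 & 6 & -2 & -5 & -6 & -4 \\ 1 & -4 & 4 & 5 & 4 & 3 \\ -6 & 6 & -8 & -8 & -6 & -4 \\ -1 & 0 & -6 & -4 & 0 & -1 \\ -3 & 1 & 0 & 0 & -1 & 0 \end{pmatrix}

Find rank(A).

3

Row reduce to echelon form.
Swap R1 ↔ R2
R3 ← R3 + (6)·R1: [0, -18, 16, 22, 18, 14]
R4 ← R4 + R1: [0, -4, -2, 1, 4, 2]
R5 ← R5 + (3)·R1: [0, -11, 12, 15, 11, 9]
R3 ← R3 + (3)·R2: [0, 0, 10, 7, 0, 2]
R4 ← R4 + (2/3)·R2: [0, 0, -10/3, -7/3, 0, -2/3]
R5 ← R5 + (11/6)·R2: [0, 0, 25/3, 35/6, 0, 5/3]
R4 ← R4 + (1/3)·R3: [0, 0, 0, 0, 0, 0]
R5 ← R5 − (5/6)·R3: [0, 0, 0, 0, 0, 0]
Echelon form has 3 nonzero rows, so rank(A) = 3.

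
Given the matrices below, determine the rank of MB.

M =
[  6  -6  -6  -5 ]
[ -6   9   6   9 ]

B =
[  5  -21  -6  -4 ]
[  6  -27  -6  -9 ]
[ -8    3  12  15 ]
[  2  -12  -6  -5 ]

2

First compute MB:
[[ 32,  78, -42, -35],
 [ -6, -207,   0, -12]]
Now row reduce the product.
R2 ← R2 + (3/16)·R1: [0, -1539/8, -63/8, -297/16]
2 nonzero rows, so rank(MB) = 2.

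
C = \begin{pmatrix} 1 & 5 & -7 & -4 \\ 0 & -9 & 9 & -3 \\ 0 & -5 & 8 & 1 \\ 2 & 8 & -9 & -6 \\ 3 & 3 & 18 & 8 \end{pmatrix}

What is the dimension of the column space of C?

3

Row reduce to echelon form.
R4 ← R4 − (2)·R1: [0, -2, 5, 2]
R5 ← R5 − (3)·R1: [0, -12, 39, 20]
R3 ← R3 − (5/9)·R2: [0, 0, 3, 8/3]
R4 ← R4 − (2/9)·R2: [0, 0, 3, 8/3]
R5 ← R5 − (4/3)·R2: [0, 0, 27, 24]
R4 ← R4 − R3: [0, 0, 0, 0]
R5 ← R5 − (9)·R3: [0, 0, 0, 0]
Echelon form has 3 nonzero rows, so rank(C) = 3.
The column space has dimension equal to the rank: 3.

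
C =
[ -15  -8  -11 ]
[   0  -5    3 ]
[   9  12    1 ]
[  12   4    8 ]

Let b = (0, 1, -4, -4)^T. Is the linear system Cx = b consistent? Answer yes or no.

yes

Row reduce the augmented matrix [C | b].
R3 ← R3 + (3/5)·R1: [0, 36/5, -28/5, -4]
R4 ← R4 + (4/5)·R1: [0, -12/5, -4/5, -4]
R3 ← R3 + (36/25)·R2: [0, 0, -32/25, -64/25]
R4 ← R4 − (12/25)·R2: [0, 0, -56/25, -112/25]
R4 ← R4 − (7/4)·R3: [0, 0, 0, 0]
The echelon form has 3 nonzero rows, and every pivot lies in the first 3 columns, so rank(C) = rank([C|b]) = 3.
The system is consistent.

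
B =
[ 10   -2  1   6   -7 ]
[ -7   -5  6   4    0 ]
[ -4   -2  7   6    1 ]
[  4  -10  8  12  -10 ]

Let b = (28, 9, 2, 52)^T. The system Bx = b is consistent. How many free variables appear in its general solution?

Row reduce the augmented matrix [B | b].
R2 ← R2 + (7/10)·R1: [0, -32/5, 67/10, 41/5, -49/10, 143/5]
R3 ← R3 + (2/5)·R1: [0, -14/5, 37/5, 42/5, -9/5, 66/5]
R4 ← R4 − (2/5)·R1: [0, -46/5, 38/5, 48/5, -36/5, 204/5]
R3 ← R3 − (7/16)·R2: [0, 0, 143/32, 77/16, 11/32, 11/16]
R4 ← R4 − (23/16)·R2: [0, 0, -65/32, -35/16, -5/32, -5/16]
R4 ← R4 + (5/11)·R3: [0, 0, 0, 0, 0, 0]
The echelon form has 3 nonzero rows, and every pivot lies in the first 5 columns, so rank(B) = rank([B|b]) = 3.
The system is consistent.
Free variables = (unknowns) − (rank) = 5 − 3 = 2.

2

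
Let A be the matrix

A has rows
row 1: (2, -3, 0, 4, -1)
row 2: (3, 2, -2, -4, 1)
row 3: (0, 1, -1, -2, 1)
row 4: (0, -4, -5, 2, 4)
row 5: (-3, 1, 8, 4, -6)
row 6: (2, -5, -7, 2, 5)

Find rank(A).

Row reduce to echelon form.
R2 ← R2 − (3/2)·R1: [0, 13/2, -2, -10, 5/2]
R5 ← R5 + (3/2)·R1: [0, -7/2, 8, 10, -15/2]
R6 ← R6 − R1: [0, -2, -7, -2, 6]
R3 ← R3 − (2/13)·R2: [0, 0, -9/13, -6/13, 8/13]
R4 ← R4 + (8/13)·R2: [0, 0, -81/13, -54/13, 72/13]
R5 ← R5 + (7/13)·R2: [0, 0, 90/13, 60/13, -80/13]
R6 ← R6 + (4/13)·R2: [0, 0, -99/13, -66/13, 88/13]
R4 ← R4 − (9)·R3: [0, 0, 0, 0, 0]
R5 ← R5 + (10)·R3: [0, 0, 0, 0, 0]
R6 ← R6 − (11)·R3: [0, 0, 0, 0, 0]
Echelon form has 3 nonzero rows, so rank(A) = 3.

3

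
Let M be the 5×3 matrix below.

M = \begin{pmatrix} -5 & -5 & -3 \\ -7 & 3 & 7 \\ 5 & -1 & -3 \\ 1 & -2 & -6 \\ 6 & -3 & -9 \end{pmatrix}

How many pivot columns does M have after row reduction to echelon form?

Row reduce to echelon form.
R2 ← R2 − (7/5)·R1: [0, 10, 56/5]
R3 ← R3 + R1: [0, -6, -6]
R4 ← R4 + (1/5)·R1: [0, -3, -33/5]
R5 ← R5 + (6/5)·R1: [0, -9, -63/5]
R3 ← R3 + (3/5)·R2: [0, 0, 18/25]
R4 ← R4 + (3/10)·R2: [0, 0, -81/25]
R5 ← R5 + (9/10)·R2: [0, 0, -63/25]
R4 ← R4 + (9/2)·R3: [0, 0, 0]
R5 ← R5 + (7/2)·R3: [0, 0, 0]
Echelon form has 3 nonzero rows, so rank(M) = 3.
Each nonzero row contributes one pivot column: 3 pivot columns.

3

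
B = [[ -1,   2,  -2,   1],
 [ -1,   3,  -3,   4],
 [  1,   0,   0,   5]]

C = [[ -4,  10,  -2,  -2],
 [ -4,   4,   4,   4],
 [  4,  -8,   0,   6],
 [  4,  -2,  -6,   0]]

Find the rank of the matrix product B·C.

2

First compute BC:
[[ -8,  12,   4,  -2],
 [ -4,  18, -10,  -4],
 [ 16,   0, -32,  -2]]
Now row reduce the product.
R2 ← R2 − (1/2)·R1: [0, 12, -12, -3]
R3 ← R3 + (2)·R1: [0, 24, -24, -6]
R3 ← R3 − (2)·R2: [0, 0, 0, 0]
2 nonzero rows, so rank(BC) = 2.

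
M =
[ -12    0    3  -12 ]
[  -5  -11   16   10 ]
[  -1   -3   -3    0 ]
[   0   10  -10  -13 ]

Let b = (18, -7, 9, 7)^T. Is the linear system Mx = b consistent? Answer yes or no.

Row reduce the augmented matrix [M | b].
R2 ← R2 − (5/12)·R1: [0, -11, 59/4, 15, -29/2]
R3 ← R3 − (1/12)·R1: [0, -3, -13/4, 1, 15/2]
R3 ← R3 − (3/11)·R2: [0, 0, -80/11, -34/11, 126/11]
R4 ← R4 + (10/11)·R2: [0, 0, 75/22, 7/11, -68/11]
R4 ← R4 + (15/32)·R3: [0, 0, 0, -13/16, -13/16]
The echelon form has 4 nonzero rows, and every pivot lies in the first 4 columns, so rank(M) = rank([M|b]) = 4.
The system is consistent.

yes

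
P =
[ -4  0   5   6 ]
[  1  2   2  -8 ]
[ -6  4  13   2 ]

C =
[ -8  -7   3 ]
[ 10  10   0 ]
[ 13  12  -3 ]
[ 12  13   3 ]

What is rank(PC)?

First compute PC:
[[169, 166,  -9],
 [-58, -67, -27],
 [281, 264, -51]]
Now row reduce the product.
R2 ← R2 + (58/169)·R1: [0, -1695/169, -5085/169]
R3 ← R3 − (281/169)·R1: [0, -2030/169, -6090/169]
R3 ← R3 − (406/339)·R2: [0, 0, 0]
2 nonzero rows, so rank(PC) = 2.

2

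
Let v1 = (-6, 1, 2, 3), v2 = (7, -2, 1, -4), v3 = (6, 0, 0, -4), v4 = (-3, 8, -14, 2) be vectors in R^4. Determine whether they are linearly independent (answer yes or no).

Form the matrix with these vectors as rows and row reduce.
R2 ← R2 + (7/6)·R1: [0, -5/6, 10/3, -1/2]
R3 ← R3 + R1: [0, 1, 2, -1]
R4 ← R4 − (1/2)·R1: [0, 15/2, -15, 1/2]
R3 ← R3 + (6/5)·R2: [0, 0, 6, -8/5]
R4 ← R4 + (9)·R2: [0, 0, 15, -4]
R4 ← R4 − (5/2)·R3: [0, 0, 0, 0]
3 nonzero rows, so the 4 vectors span a space of dimension 3.
Since 3 < 4, the vectors are linearly dependent.

no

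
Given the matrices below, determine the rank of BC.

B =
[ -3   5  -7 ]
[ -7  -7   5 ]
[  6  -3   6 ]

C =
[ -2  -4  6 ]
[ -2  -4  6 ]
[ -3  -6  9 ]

First compute BC:
[[ 17,  34, -51],
 [ 13,  26, -39],
 [-24, -48,  72]]
Now row reduce the product.
R2 ← R2 − (13/17)·R1: [0, 0, 0]
R3 ← R3 + (24/17)·R1: [0, 0, 0]
1 nonzero row, so rank(BC) = 1.

1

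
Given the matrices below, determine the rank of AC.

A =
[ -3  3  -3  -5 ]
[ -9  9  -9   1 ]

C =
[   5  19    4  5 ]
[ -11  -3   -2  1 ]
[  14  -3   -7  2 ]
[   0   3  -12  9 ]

First compute AC:
[[-90, -72,  63, -63],
 [-270, -168,  -3, -45]]
Now row reduce the product.
R2 ← R2 − (3)·R1: [0, 48, -192, 144]
2 nonzero rows, so rank(AC) = 2.

2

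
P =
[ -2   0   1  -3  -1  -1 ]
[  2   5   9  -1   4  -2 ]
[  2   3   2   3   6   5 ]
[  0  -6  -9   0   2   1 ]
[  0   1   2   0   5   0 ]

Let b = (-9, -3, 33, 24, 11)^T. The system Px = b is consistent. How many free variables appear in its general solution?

1

Row reduce the augmented matrix [P | b].
R2 ← R2 + R1: [0, 5, 10, -4, 3, -3, -12]
R3 ← R3 + R1: [0, 3, 3, 0, 5, 4, 24]
R3 ← R3 − (3/5)·R2: [0, 0, -3, 12/5, 16/5, 29/5, 156/5]
R4 ← R4 + (6/5)·R2: [0, 0, 3, -24/5, 28/5, -13/5, 48/5]
R5 ← R5 − (1/5)·R2: [0, 0, 0, 4/5, 22/5, 3/5, 67/5]
R4 ← R4 + R3: [0, 0, 0, -12/5, 44/5, 16/5, 204/5]
R5 ← R5 + (1/3)·R4: [0, 0, 0, 0, 22/3, 5/3, 27]
The echelon form has 5 nonzero rows, and every pivot lies in the first 6 columns, so rank(P) = rank([P|b]) = 5.
The system is consistent.
Free variables = (unknowns) − (rank) = 6 − 5 = 1.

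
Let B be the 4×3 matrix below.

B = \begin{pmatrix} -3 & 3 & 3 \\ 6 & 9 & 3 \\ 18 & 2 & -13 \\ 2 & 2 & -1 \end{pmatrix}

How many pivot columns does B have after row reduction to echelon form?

Row reduce to echelon form.
R2 ← R2 + (2)·R1: [0, 15, 9]
R3 ← R3 + (6)·R1: [0, 20, 5]
R4 ← R4 + (2/3)·R1: [0, 4, 1]
R3 ← R3 − (4/3)·R2: [0, 0, -7]
R4 ← R4 − (4/15)·R2: [0, 0, -7/5]
R4 ← R4 − (1/5)·R3: [0, 0, 0]
Echelon form has 3 nonzero rows, so rank(B) = 3.
Each nonzero row contributes one pivot column: 3 pivot columns.

3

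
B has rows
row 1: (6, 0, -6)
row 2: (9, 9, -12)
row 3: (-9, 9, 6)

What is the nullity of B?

1

Row reduce to echelon form.
R2 ← R2 − (3/2)·R1: [0, 9, -3]
R3 ← R3 + (3/2)·R1: [0, 9, -3]
R3 ← R3 − R2: [0, 0, 0]
2 nonzero rows, so rank(B) = 2.
B has 3 columns; by rank–nullity, nullity = 3 − 2 = 1.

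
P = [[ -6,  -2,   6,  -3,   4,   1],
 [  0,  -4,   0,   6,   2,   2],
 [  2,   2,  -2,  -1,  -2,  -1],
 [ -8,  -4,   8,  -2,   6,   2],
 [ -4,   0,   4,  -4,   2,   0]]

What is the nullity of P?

4

Row reduce to echelon form.
R3 ← R3 + (1/3)·R1: [0, 4/3, 0, -2, -2/3, -2/3]
R4 ← R4 − (4/3)·R1: [0, -4/3, 0, 2, 2/3, 2/3]
R5 ← R5 − (2/3)·R1: [0, 4/3, 0, -2, -2/3, -2/3]
R3 ← R3 + (1/3)·R2: [0, 0, 0, 0, 0, 0]
R4 ← R4 − (1/3)·R2: [0, 0, 0, 0, 0, 0]
R5 ← R5 + (1/3)·R2: [0, 0, 0, 0, 0, 0]
2 nonzero rows, so rank(P) = 2.
P has 6 columns; by rank–nullity, nullity = 6 − 2 = 4.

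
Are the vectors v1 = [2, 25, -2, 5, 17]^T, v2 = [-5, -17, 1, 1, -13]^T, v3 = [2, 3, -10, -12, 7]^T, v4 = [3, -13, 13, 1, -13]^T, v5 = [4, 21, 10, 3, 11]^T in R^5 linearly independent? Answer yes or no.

yes

Form the matrix with these vectors as rows and row reduce.
R2 ← R2 + (5/2)·R1: [0, 91/2, -4, 27/2, 59/2]
R3 ← R3 − R1: [0, -22, -8, -17, -10]
R4 ← R4 − (3/2)·R1: [0, -101/2, 16, -13/2, -77/2]
R5 ← R5 − (2)·R1: [0, -29, 14, -7, -23]
R3 ← R3 + (44/91)·R2: [0, 0, -904/91, -953/91, 388/91]
R4 ← R4 + (101/91)·R2: [0, 0, 1052/91, 772/91, -524/91]
R5 ← R5 + (58/91)·R2: [0, 0, 1042/91, 146/91, -382/91]
R4 ← R4 + (263/226)·R3: [0, 0, 0, -837/226, -90/113]
R5 ← R5 + (521/452)·R3: [0, 0, 0, -4731/452, 81/113]
R5 ← R5 − (1577/558)·R4: [0, 0, 0, 0, 92/31]
5 nonzero rows, so the 5 vectors span a space of dimension 5.
Since 5 = 5, the vectors are linearly independent.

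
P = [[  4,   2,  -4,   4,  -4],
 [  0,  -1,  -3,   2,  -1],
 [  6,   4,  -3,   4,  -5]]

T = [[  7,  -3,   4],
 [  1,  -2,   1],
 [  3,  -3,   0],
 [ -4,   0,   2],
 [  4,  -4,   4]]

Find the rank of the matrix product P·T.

First compute PT:
[[-14,  12,  10],
 [-22,  15,  -1],
 [  1,   3,  16]]
Now row reduce the product.
R2 ← R2 − (11/7)·R1: [0, -27/7, -117/7]
R3 ← R3 + (1/14)·R1: [0, 27/7, 117/7]
R3 ← R3 + R2: [0, 0, 0]
2 nonzero rows, so rank(PT) = 2.

2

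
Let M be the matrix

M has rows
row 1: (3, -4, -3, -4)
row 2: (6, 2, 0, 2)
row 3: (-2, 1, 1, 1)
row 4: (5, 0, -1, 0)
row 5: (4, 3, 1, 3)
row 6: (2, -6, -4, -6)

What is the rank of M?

2

Row reduce to echelon form.
R2 ← R2 − (2)·R1: [0, 10, 6, 10]
R3 ← R3 + (2/3)·R1: [0, -5/3, -1, -5/3]
R4 ← R4 − (5/3)·R1: [0, 20/3, 4, 20/3]
R5 ← R5 − (4/3)·R1: [0, 25/3, 5, 25/3]
R6 ← R6 − (2/3)·R1: [0, -10/3, -2, -10/3]
R3 ← R3 + (1/6)·R2: [0, 0, 0, 0]
R4 ← R4 − (2/3)·R2: [0, 0, 0, 0]
R5 ← R5 − (5/6)·R2: [0, 0, 0, 0]
R6 ← R6 + (1/3)·R2: [0, 0, 0, 0]
Echelon form has 2 nonzero rows, so rank(M) = 2.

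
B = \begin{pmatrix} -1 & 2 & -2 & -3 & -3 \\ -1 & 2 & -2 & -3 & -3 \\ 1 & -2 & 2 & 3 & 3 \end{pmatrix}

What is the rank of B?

Row reduce to echelon form.
R2 ← R2 − R1: [0, 0, 0, 0, 0]
R3 ← R3 + R1: [0, 0, 0, 0, 0]
Echelon form has 1 nonzero row, so rank(B) = 1.

1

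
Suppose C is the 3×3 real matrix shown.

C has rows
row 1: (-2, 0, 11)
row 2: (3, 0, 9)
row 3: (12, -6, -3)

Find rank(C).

3

Row reduce to echelon form.
R2 ← R2 + (3/2)·R1: [0, 0, 51/2]
R3 ← R3 + (6)·R1: [0, -6, 63]
Swap R2 ↔ R3
Echelon form has 3 nonzero rows, so rank(C) = 3.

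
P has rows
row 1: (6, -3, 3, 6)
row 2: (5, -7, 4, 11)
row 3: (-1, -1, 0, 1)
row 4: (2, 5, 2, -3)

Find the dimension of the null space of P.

1

Row reduce to echelon form.
R2 ← R2 − (5/6)·R1: [0, -9/2, 3/2, 6]
R3 ← R3 + (1/6)·R1: [0, -3/2, 1/2, 2]
R4 ← R4 − (1/3)·R1: [0, 6, 1, -5]
R3 ← R3 − (1/3)·R2: [0, 0, 0, 0]
R4 ← R4 + (4/3)·R2: [0, 0, 3, 3]
Swap R3 ↔ R4
3 nonzero rows, so rank(P) = 3.
P has 4 columns; by rank–nullity, nullity = 4 − 3 = 1.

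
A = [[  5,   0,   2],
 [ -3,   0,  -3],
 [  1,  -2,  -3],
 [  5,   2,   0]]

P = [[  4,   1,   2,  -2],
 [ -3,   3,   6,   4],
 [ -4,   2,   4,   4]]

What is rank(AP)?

2

First compute AP:
[[ 12,   9,  18,  -2],
 [  0,  -9, -18,  -6],
 [ 22, -11, -22, -22],
 [ 14,  11,  22,  -2]]
Now row reduce the product.
R3 ← R3 − (11/6)·R1: [0, -55/2, -55, -55/3]
R4 ← R4 − (7/6)·R1: [0, 1/2, 1, 1/3]
R3 ← R3 − (55/18)·R2: [0, 0, 0, 0]
R4 ← R4 + (1/18)·R2: [0, 0, 0, 0]
2 nonzero rows, so rank(AP) = 2.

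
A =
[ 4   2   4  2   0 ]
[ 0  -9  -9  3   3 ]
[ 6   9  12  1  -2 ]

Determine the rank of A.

2

Row reduce to echelon form.
R3 ← R3 − (3/2)·R1: [0, 6, 6, -2, -2]
R3 ← R3 + (2/3)·R2: [0, 0, 0, 0, 0]
Echelon form has 2 nonzero rows, so rank(A) = 2.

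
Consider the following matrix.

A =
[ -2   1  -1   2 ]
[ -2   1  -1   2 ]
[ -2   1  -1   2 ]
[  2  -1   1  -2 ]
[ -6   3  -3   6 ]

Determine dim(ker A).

Row reduce to echelon form.
R2 ← R2 − R1: [0, 0, 0, 0]
R3 ← R3 − R1: [0, 0, 0, 0]
R4 ← R4 + R1: [0, 0, 0, 0]
R5 ← R5 − (3)·R1: [0, 0, 0, 0]
1 nonzero row, so rank(A) = 1.
A has 4 columns; by rank–nullity, nullity = 4 − 1 = 3.

3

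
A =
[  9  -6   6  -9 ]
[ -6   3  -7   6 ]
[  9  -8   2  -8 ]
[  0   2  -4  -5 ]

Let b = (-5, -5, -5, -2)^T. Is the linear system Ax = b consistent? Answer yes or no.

Row reduce the augmented matrix [A | b].
R2 ← R2 + (2/3)·R1: [0, -1, -3, 0, -25/3]
R3 ← R3 − R1: [0, -2, -4, 1, 0]
R3 ← R3 − (2)·R2: [0, 0, 2, 1, 50/3]
R4 ← R4 + (2)·R2: [0, 0, -10, -5, -56/3]
R4 ← R4 + (5)·R3: [0, 0, 0, 0, 194/3]
The echelon form has 4 nonzero rows; the last pivot sits in the augmented column, so rank(A) = 3 but rank([A|b]) = 4.
Since the ranks differ, the system is inconsistent.

no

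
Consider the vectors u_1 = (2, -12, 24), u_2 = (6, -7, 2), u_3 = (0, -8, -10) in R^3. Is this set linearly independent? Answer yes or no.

Form the matrix with these vectors as rows and row reduce.
R2 ← R2 − (3)·R1: [0, 29, -70]
R3 ← R3 + (8/29)·R2: [0, 0, -850/29]
3 nonzero rows, so the 3 vectors span a space of dimension 3.
Since 3 = 3, the vectors are linearly independent.

yes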